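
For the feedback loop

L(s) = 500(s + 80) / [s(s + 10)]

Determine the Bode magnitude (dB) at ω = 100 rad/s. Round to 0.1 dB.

At s = jω = j100:
zero (s+80): 80 + j100 → |·| = √(80²+100²) = √16400 ≈ 128.06, ∠ = arctan(100/80) ≈ 51.34°
pole (s+10): 10 + j100 → |·| = √(10²+100²) = √10100 ≈ 100.5, ∠ = arctan(100/10) ≈ 84.29°
pole at origin: |s| = 100, ∠ = 90.00° (in denominator)
|L| = 500 · 128.06 / 10050 ≈ 6.3711
Gain = 20 log₁₀(6.3711) ≈ 16.08 dB

16.1 dB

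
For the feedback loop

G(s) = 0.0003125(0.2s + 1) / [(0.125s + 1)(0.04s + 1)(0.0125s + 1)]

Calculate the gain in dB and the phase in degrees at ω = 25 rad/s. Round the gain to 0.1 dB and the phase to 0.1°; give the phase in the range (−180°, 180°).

-69.7 dB, -55.9°

At ω = 25 rad/s:
zero (1 + j25·0.2) = 1 + j5 → |·| ≈ 5.099, ∠ ≈ 78.69°
pole (1 + j25·0.125) = 1 + j3.125 → |·| ≈ 3.2811, ∠ ≈ 72.26°
pole (1 + j25·0.04) = 1 + j1 → |·| ≈ 1.4142, ∠ ≈ 45.00°
pole (1 + j25·0.0125) = 1 + j0.3125 → |·| ≈ 1.0477, ∠ ≈ 17.35°
|G| = 0.0003125 · 5.099 / (3.2811 · 1.4142 · 1.0477) ≈ 0.00032777
Gain = 20 log₁₀(0.00032777) ≈ -69.69 dB
∠G = (78.69°) − (72.26° + 45.00° + 17.35°) = -55.92°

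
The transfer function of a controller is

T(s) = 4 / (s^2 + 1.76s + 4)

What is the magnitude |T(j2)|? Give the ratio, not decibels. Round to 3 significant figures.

1.14

At s = jω = j2:
quadratic: (j2)² + 1.76·j2 + 4 = 0 + j3.52 → |·| ≈ 3.52, ∠ ≈ 90.00°
|T| = 4 / 3.52 ≈ 1.1364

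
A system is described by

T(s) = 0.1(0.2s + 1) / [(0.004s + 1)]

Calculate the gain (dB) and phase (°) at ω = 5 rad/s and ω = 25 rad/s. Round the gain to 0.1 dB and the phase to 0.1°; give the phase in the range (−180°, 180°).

At ω = 5 rad/s:
zero (1 + j5·0.2) = 1 + j1 → |·| ≈ 1.4142, ∠ ≈ 45.00°
pole (1 + j5·0.004) = 1 + j0.02 → |·| ≈ 1.0002, ∠ ≈ 1.15°
|T| = 0.1 · 1.4142 / (1.0002) ≈ 0.14139
Gain = 20 log₁₀(0.14139) ≈ -16.99 dB
∠T = (45.00°) − (1.15°) = 43.85°

At ω = 25 rad/s:
zero (1 + j25·0.2) = 1 + j5 → |·| ≈ 5.099, ∠ ≈ 78.69°
pole (1 + j25·0.004) = 1 + j0.1 → |·| ≈ 1.005, ∠ ≈ 5.71°
|T| = 0.1 · 5.099 / (1.005) ≈ 0.50736
Gain = 20 log₁₀(0.50736) ≈ -5.89 dB
∠T = (78.69°) − (5.71°) = 72.98°

ω = 5: -17.0 dB, 43.9°; ω = 25: -5.9 dB, 73.0°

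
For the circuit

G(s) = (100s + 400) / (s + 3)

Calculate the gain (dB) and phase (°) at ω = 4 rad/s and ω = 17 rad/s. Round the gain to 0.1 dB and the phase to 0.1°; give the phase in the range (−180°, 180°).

ω = 4: 41.1 dB, -8.1°; ω = 17: 40.1 dB, -3.2°

Substitute s = j4:
Numerator: 100(j4) + 400 = 400 + j400
Denominator: (j4) + 3 = 3 + j4
|N| = √(400² + 400²) ≈ 565.69, ∠N ≈ 45.00°
|D| = √(3² + 4²) ≈ 5, ∠D ≈ 53.13°
|G| = 565.69 / 5 ≈ 113.14
Gain = 20 log₁₀(113.14) ≈ 41.07 dB
∠G = 45.00° − 53.13° = -8.13°

Substitute s = j17:
Numerator: 100(j17) + 400 = 400 + j1700
Denominator: (j17) + 3 = 3 + j17
|N| = √(400² + 1700²) ≈ 1746.4, ∠N ≈ 76.76°
|D| = √(3² + 17²) ≈ 17.263, ∠D ≈ 79.99°
|G| = 1746.4 / 17.263 ≈ 101.16
Gain = 20 log₁₀(101.16) ≈ 40.10 dB
∠G = 76.76° − 79.99° = -3.23°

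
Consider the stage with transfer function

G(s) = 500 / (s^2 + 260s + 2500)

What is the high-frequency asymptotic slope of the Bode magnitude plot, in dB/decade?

-40 dB/decade

Each pole contributes −20 dB/decade at high frequency; each zero contributes +20 dB/decade.
Net: 0 zero(s) − 2 pole(s) → -40 dB/decade.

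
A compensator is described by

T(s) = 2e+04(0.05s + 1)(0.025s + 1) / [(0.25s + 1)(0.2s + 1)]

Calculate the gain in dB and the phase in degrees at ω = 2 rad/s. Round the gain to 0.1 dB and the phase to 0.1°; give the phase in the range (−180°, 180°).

At ω = 2 rad/s:
zero (1 + j2·0.05) = 1 + j0.1 → |·| ≈ 1.005, ∠ ≈ 5.71°
zero (1 + j2·0.025) = 1 + j0.05 → |·| ≈ 1.0012, ∠ ≈ 2.86°
pole (1 + j2·0.25) = 1 + j0.5 → |·| ≈ 1.118, ∠ ≈ 26.57°
pole (1 + j2·0.2) = 1 + j0.4 → |·| ≈ 1.077, ∠ ≈ 21.80°
|T| = 2e+04 · 1.005 · 1.0012 / (1.118 · 1.077) ≈ 16713
Gain = 20 log₁₀(16713) ≈ 84.46 dB
∠T = (5.71° + 2.86°) − (26.57° + 21.80°) = -39.80°

84.5 dB, -39.8°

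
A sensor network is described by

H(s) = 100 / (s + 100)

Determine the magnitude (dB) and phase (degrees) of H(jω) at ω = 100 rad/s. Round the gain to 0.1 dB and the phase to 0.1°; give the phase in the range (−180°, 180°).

At s = jω = j100:
pole (s+100): 100 + j100 → |·| = √(100²+100²) = √20000 ≈ 141.42, ∠ = arctan(100/100) ≈ 45.00°
|H| = 100 / 141.42 ≈ 0.70711
Gain = 20 log₁₀(0.70711) ≈ -3.01 dB
∠H = 0.00° − 45.00° = -45.00°

-3.0 dB, -45.0°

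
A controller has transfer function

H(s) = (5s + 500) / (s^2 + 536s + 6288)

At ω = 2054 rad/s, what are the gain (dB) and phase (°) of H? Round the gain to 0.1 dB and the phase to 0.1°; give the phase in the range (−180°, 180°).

Substitute s = j2054:
Numerator: 5(j2054) + 500 = 500 + j10270
Denominator: (j2054)^2 + 536(j2054) + 6288 = -4212628 + j1100944
|N| = √(500² + 10270²) ≈ 10282, ∠N ≈ 87.21°
|D| = √(4212628² + 1100944²) ≈ 4.3541e+06, ∠D ≈ 165.35°
|H| = 10282 / 4.3541e+06 ≈ 0.0023615
Gain = 20 log₁₀(0.0023615) ≈ -52.54 dB
∠H = 87.21° − 165.35° = -78.14°

-52.5 dB, -78.1°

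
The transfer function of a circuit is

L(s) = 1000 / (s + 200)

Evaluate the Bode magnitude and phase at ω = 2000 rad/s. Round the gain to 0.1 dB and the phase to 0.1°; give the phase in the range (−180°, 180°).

-6.1 dB, -84.3°

Substitute s = j2000:
Numerator: 1000 = 1000 + j0
Denominator: (j2000) + 200 = 200 + j2000
|N| = √(1000² + 0²) ≈ 1000, ∠N ≈ 0.00°
|D| = √(200² + 2000²) ≈ 2010, ∠D ≈ 84.29°
|L| = 1000 / 2010 ≈ 0.49751
Gain = 20 log₁₀(0.49751) ≈ -6.06 dB
∠L = 0.00° − 84.29° = -84.29°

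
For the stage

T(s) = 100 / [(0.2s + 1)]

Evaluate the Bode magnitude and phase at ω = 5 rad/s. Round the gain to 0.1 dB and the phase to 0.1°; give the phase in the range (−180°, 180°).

37.0 dB, -45.0°

At ω = 5 rad/s:
pole (1 + j5·0.2) = 1 + j1 → |·| ≈ 1.4142, ∠ ≈ 45.00°
|T| = 100 · 1 / (1.4142) ≈ 70.711
Gain = 20 log₁₀(70.711) ≈ 36.99 dB
∠T = (0°) − (45.00°) = -45.00°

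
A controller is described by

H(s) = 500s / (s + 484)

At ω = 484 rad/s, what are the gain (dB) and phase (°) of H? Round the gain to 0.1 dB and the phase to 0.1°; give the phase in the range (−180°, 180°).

At s = jω = j484:
zero at origin: s = j484 → |·| = 484, ∠ = 90.00°
pole (s+484): 484 + j484 → |·| = √(484²+484²) = √468512 ≈ 684.48, ∠ = arctan(484/484) ≈ 45.00°
|H| = 500 · 484 / 684.48 ≈ 353.55
Gain = 20 log₁₀(353.55) ≈ 50.97 dB
∠H = 90.00° − 45.00° = 45.00°

51.0 dB, 45.0°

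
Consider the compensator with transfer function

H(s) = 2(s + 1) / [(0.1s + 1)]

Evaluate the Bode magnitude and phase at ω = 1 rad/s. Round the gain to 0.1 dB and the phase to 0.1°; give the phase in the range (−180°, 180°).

At ω = 1 rad/s:
zero (1 + j1·1) = 1 + j1 → |·| ≈ 1.4142, ∠ ≈ 45.00°
pole (1 + j1·0.1) = 1 + j0.1 → |·| ≈ 1.005, ∠ ≈ 5.71°
|H| = 2 · 1.4142 / (1.005) ≈ 2.8143
Gain = 20 log₁₀(2.8143) ≈ 8.99 dB
∠H = (45.00°) − (5.71°) = 39.29°

9.0 dB, 39.3°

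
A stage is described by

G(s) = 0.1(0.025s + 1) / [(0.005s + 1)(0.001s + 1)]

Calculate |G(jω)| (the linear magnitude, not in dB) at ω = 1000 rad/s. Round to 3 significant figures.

0.347

At ω = 1000 rad/s:
zero (1 + j1000·0.025) = 1 + j25 → |·| ≈ 25.02, ∠ ≈ 87.71°
pole (1 + j1000·0.005) = 1 + j5 → |·| ≈ 5.099, ∠ ≈ 78.69°
pole (1 + j1000·0.001) = 1 + j1 → |·| ≈ 1.4142, ∠ ≈ 45.00°
|G| = 0.1 · 25.02 / (5.099 · 1.4142) ≈ 0.34697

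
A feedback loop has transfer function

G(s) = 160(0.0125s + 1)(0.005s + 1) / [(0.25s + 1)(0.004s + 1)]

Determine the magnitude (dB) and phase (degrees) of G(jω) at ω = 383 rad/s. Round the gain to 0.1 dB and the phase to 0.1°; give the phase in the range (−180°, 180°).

19.7 dB, -5.6°

At ω = 383 rad/s:
zero (1 + j383·0.0125) = 1 + j4.7875 → |·| ≈ 4.8908, ∠ ≈ 78.20°
zero (1 + j383·0.005) = 1 + j1.915 → |·| ≈ 2.1604, ∠ ≈ 62.43°
pole (1 + j383·0.25) = 1 + j95.75 → |·| ≈ 95.755, ∠ ≈ 89.40°
pole (1 + j383·0.004) = 1 + j1.532 → |·| ≈ 1.8295, ∠ ≈ 56.87°
|G| = 160 · 4.8908 · 2.1604 / (95.755 · 1.8295) ≈ 9.6503
Gain = 20 log₁₀(9.6503) ≈ 19.69 dB
∠G = (78.20° + 62.43°) − (89.40° + 56.87°) = -5.64°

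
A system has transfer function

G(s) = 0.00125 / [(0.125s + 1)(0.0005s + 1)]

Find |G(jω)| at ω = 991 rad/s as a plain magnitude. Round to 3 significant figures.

9.04e-06

At ω = 991 rad/s:
pole (1 + j991·0.125) = 1 + j123.875 → |·| ≈ 123.88, ∠ ≈ 89.54°
pole (1 + j991·0.0005) = 1 + j0.4955 → |·| ≈ 1.116, ∠ ≈ 26.36°
|G| = 0.00125 · 1 / (123.88 · 1.116) ≈ 9.0416e-06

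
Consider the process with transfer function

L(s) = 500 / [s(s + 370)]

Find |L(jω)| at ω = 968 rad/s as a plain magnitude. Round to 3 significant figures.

0.000498

At s = jω = j968:
pole (s+370): 370 + j968 → |·| = √(370²+968²) = √1073924 ≈ 1036.3, ∠ = arctan(968/370) ≈ 69.08°
pole at origin: |s| = 968, ∠ = 90.00° (in denominator)
|L| = 500 / 1.0031e+06 ≈ 0.00049845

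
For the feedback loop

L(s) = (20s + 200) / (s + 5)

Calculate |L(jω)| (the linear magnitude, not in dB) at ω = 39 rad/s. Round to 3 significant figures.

Substitute s = j39:
Numerator: 20(j39) + 200 = 200 + j780
Denominator: (j39) + 5 = 5 + j39
|N| = √(200² + 780²) ≈ 805.23, ∠N ≈ 75.62°
|D| = √(5² + 39²) ≈ 39.319, ∠D ≈ 82.69°
|L| = 805.23 / 39.319 ≈ 20.479

20.5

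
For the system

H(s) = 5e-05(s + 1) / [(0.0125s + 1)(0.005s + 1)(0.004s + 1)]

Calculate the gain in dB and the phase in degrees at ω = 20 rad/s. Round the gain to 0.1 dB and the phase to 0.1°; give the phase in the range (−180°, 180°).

At ω = 20 rad/s:
zero (1 + j20·1) = 1 + j20 → |·| ≈ 20.025, ∠ ≈ 87.14°
pole (1 + j20·0.0125) = 1 + j0.25 → |·| ≈ 1.0308, ∠ ≈ 14.04°
pole (1 + j20·0.005) = 1 + j0.1 → |·| ≈ 1.005, ∠ ≈ 5.71°
pole (1 + j20·0.004) = 1 + j0.08 → |·| ≈ 1.0032, ∠ ≈ 4.57°
|H| = 5e-05 · 20.025 / (1.0308 · 1.005 · 1.0032) ≈ 0.00096342
Gain = 20 log₁₀(0.00096342) ≈ -60.32 dB
∠H = (87.14°) − (14.04° + 5.71° + 4.57°) = 62.82°

-60.3 dB, 62.8°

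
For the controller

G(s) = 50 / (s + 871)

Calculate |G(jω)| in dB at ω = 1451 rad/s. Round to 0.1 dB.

-30.6 dB

At s = jω = j1451:
pole (s+871): 871 + j1451 → |·| = √(871²+1451²) = √2864042 ≈ 1692.3, ∠ = arctan(1451/871) ≈ 59.02°
|G| = 50 / 1692.3 ≈ 0.029546
Gain = 20 log₁₀(0.029546) ≈ -30.59 dB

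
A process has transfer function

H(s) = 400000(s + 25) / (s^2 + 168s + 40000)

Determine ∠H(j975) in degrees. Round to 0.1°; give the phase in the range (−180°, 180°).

-81.3°

At s = jω = j975:
zero (s+25): 25 + j975 → |·| = √(25²+975²) = √951250 ≈ 975.32, ∠ = arctan(975/25) ≈ 88.53°
quadratic: (j975)² + 168·j975 + 40000 = -910625 + j163800 → |·| ≈ 9.2524e+05, ∠ ≈ 169.80°
∠H = 88.53° − 169.80° = -81.27°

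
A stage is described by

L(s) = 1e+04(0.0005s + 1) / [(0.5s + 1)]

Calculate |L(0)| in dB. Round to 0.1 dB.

80.0 dB

L(0) = 1e+04 · 1 / 1 = 10000
20 log₁₀(10000) ≈ 80.00 dB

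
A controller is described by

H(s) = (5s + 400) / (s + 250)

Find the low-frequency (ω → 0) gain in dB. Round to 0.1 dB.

H(0) = 400 / 250 = 1.6
20 log₁₀(1.6) ≈ 4.08 dB

4.1 dB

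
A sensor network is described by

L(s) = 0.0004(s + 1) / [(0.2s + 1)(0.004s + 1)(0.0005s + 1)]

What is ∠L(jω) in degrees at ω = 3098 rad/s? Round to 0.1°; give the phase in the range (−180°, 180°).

At ω = 3098 rad/s:
zero (1 + j3098·1) = 1 + j3098 → |·| ≈ 3098, ∠ ≈ 89.98°
pole (1 + j3098·0.2) = 1 + j619.6 → |·| ≈ 619.6, ∠ ≈ 89.91°
pole (1 + j3098·0.004) = 1 + j12.392 → |·| ≈ 12.432, ∠ ≈ 85.39°
pole (1 + j3098·0.0005) = 1 + j1.549 → |·| ≈ 1.8437, ∠ ≈ 57.15°
∠L = (89.98°) − (89.91° + 85.39° + 57.15°) = -142.47°

-142.5°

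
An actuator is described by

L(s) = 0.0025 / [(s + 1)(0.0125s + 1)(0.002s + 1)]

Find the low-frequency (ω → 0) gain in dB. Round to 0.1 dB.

L(0) = 0.0025 · 1 / 1 = 0.0025
20 log₁₀(0.0025) ≈ -52.04 dB

-52.0 dB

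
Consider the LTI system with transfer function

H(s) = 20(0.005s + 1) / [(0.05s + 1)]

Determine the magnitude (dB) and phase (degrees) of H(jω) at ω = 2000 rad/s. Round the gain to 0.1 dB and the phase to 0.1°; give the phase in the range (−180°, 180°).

6.1 dB, -5.1°

At ω = 2000 rad/s:
zero (1 + j2000·0.005) = 1 + j10 → |·| ≈ 10.05, ∠ ≈ 84.29°
pole (1 + j2000·0.05) = 1 + j100 → |·| ≈ 100, ∠ ≈ 89.43°
|H| = 20 · 10.05 / (100) ≈ 2.01
Gain = 20 log₁₀(2.01) ≈ 6.06 dB
∠H = (84.29°) − (89.43°) = -5.14°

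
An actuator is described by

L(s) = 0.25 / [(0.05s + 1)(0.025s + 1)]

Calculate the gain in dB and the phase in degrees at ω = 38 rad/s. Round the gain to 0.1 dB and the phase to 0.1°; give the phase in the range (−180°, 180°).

-21.5 dB, -105.8°

At ω = 38 rad/s:
pole (1 + j38·0.05) = 1 + j1.9 → |·| ≈ 2.1471, ∠ ≈ 62.24°
pole (1 + j38·0.025) = 1 + j0.95 → |·| ≈ 1.3793, ∠ ≈ 43.53°
|L| = 0.25 · 1 / (2.1471 · 1.3793) ≈ 0.084417
Gain = 20 log₁₀(0.084417) ≈ -21.47 dB
∠L = (0°) − (62.24° + 43.53°) = -105.77°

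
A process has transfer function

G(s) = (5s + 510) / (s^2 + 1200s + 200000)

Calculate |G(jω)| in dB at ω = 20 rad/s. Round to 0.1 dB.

-51.8 dB

Substitute s = j20:
Numerator: 5(j20) + 510 = 510 + j100
Denominator: (j20)^2 + 1200(j20) + 200000 = 199600 + j24000
|N| = √(510² + 100²) ≈ 519.71, ∠N ≈ 11.09°
|D| = √(199600² + 24000²) ≈ 2.0104e+05, ∠D ≈ 6.86°
|G| = 519.71 / 2.0104e+05 ≈ 0.0025851
Gain = 20 log₁₀(0.0025851) ≈ -51.75 dB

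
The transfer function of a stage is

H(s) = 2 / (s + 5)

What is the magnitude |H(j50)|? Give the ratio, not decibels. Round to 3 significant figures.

0.0398

Substitute s = j50:
Numerator: 2 = 2 + j0
Denominator: (j50) + 5 = 5 + j50
|N| = √(2² + 0²) ≈ 2, ∠N ≈ 0.00°
|D| = √(5² + 50²) ≈ 50.249, ∠D ≈ 84.29°
|H| = 2 / 50.249 ≈ 0.039802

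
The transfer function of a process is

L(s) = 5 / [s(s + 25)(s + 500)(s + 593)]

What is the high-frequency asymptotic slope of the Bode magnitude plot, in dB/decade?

-80 dB/decade

Each pole contributes −20 dB/decade at high frequency; each zero contributes +20 dB/decade.
Net: 0 zero(s) − 4 pole(s) → -80 dB/decade.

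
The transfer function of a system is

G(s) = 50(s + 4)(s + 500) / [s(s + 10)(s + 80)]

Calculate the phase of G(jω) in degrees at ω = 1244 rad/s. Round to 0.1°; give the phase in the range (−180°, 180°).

At s = jω = j1244:
zero (s+4): 4 + j1244 → |·| = √(4²+1244²) = √1547552 ≈ 1244, ∠ = arctan(1244/4) ≈ 89.82°
zero (s+500): 500 + j1244 → |·| = √(500²+1244²) = √1797536 ≈ 1340.7, ∠ = arctan(1244/500) ≈ 68.10°
pole (s+10): 10 + j1244 → |·| = √(10²+1244²) = √1547636 ≈ 1244, ∠ = arctan(1244/10) ≈ 89.54°
pole (s+80): 80 + j1244 → |·| = √(80²+1244²) = √1553936 ≈ 1246.6, ∠ = arctan(1244/80) ≈ 86.32°
pole at origin: |s| = 1244, ∠ = 90.00° (in denominator)
∠G = 157.92° − 265.86° = -107.94°

-107.9°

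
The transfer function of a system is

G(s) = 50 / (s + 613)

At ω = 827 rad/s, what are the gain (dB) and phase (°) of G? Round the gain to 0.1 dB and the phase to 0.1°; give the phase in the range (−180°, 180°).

At s = jω = j827:
pole (s+613): 613 + j827 → |·| = √(613²+827²) = √1059698 ≈ 1029.4, ∠ = arctan(827/613) ≈ 53.45°
|G| = 50 / 1029.4 ≈ 0.048572
Gain = 20 log₁₀(0.048572) ≈ -26.27 dB
∠G = 0.00° − 53.45° = -53.45°

-26.3 dB, -53.5°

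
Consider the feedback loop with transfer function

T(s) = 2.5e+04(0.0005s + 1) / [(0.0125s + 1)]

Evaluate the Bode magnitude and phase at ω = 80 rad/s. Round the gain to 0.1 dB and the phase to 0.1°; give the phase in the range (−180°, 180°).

85.0 dB, -42.7°

At ω = 80 rad/s:
zero (1 + j80·0.0005) = 1 + j0.04 → |·| ≈ 1.0008, ∠ ≈ 2.29°
pole (1 + j80·0.0125) = 1 + j1 → |·| ≈ 1.4142, ∠ ≈ 45.00°
|T| = 2.5e+04 · 1.0008 / (1.4142) ≈ 17692
Gain = 20 log₁₀(17692) ≈ 84.96 dB
∠T = (2.29°) − (45.00°) = -42.71°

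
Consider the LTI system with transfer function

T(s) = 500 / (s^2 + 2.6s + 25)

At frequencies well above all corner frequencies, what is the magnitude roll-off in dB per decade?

-40 dB/decade

Each pole contributes −20 dB/decade at high frequency; each zero contributes +20 dB/decade.
Net: 0 zero(s) − 2 pole(s) → -40 dB/decade.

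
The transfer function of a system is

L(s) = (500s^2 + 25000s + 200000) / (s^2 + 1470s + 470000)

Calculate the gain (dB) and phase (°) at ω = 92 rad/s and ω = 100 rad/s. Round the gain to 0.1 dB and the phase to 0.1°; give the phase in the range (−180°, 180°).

Substitute s = j92:
Numerator: 500(j92)^2 + 25000(j92) + 200000 = -4032000 + j2300000
Denominator: (j92)^2 + 1470(j92) + 470000 = 461536 + j135240
|N| = √(4032000² + 2300000²) ≈ 4.6419e+06, ∠N ≈ 150.30°
|D| = √(461536² + 135240²) ≈ 4.8094e+05, ∠D ≈ 16.33°
|L| = 4.6419e+06 / 4.8094e+05 ≈ 9.6517
Gain = 20 log₁₀(9.6517) ≈ 19.69 dB
∠L = 150.30° − 16.33° = 133.97°

Substitute s = j100:
Numerator: 500(j100)^2 + 25000(j100) + 200000 = -4800000 + j2500000
Denominator: (j100)^2 + 1470(j100) + 470000 = 460000 + j147000
|N| = √(4800000² + 2500000²) ≈ 5.412e+06, ∠N ≈ 152.49°
|D| = √(460000² + 147000²) ≈ 4.8292e+05, ∠D ≈ 17.72°
|L| = 5.412e+06 / 4.8292e+05 ≈ 11.207
Gain = 20 log₁₀(11.207) ≈ 20.99 dB
∠L = 152.49° − 17.72° = 134.77°

ω = 92: 19.7 dB, 134.0°; ω = 100: 21.0 dB, 134.8°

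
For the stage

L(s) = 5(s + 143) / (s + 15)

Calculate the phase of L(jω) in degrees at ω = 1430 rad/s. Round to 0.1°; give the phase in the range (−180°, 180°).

-5.1°

At s = jω = j1430:
zero (s+143): 143 + j1430 → |·| = √(143²+1430²) = √2065349 ≈ 1437.1, ∠ = arctan(1430/143) ≈ 84.29°
pole (s+15): 15 + j1430 → |·| = √(15²+1430²) = √2045125 ≈ 1430.1, ∠ = arctan(1430/15) ≈ 89.40°
∠L = 84.29° − 89.40° = -5.11°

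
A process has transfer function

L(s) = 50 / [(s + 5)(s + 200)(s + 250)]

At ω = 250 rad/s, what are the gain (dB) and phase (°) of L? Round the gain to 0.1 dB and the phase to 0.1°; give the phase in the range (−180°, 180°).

At s = jω = j250:
pole (s+5): 5 + j250 → |·| = √(5²+250²) = √62525 ≈ 250.05, ∠ = arctan(250/5) ≈ 88.85°
pole (s+200): 200 + j250 → |·| = √(200²+250²) = √102500 ≈ 320.16, ∠ = arctan(250/200) ≈ 51.34°
pole (s+250): 250 + j250 → |·| = √(250²+250²) = √125000 ≈ 353.55, ∠ = arctan(250/250) ≈ 45.00°
|L| = 50 / 2.8304e+07 ≈ 1.7665e-06
Gain = 20 log₁₀(1.7665e-06) ≈ -115.06 dB
∠L = 0.00° − 185.19° = -185.19° ≡ 174.81° (principal value)

-115.1 dB, 174.8°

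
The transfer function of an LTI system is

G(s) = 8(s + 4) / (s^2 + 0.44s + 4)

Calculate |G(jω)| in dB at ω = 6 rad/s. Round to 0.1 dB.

5.1 dB

At s = jω = j6:
zero (s+4): 4 + j6 → |·| = √(4²+6²) = √52 ≈ 7.2111, ∠ = arctan(6/4) ≈ 56.31°
quadratic: (j6)² + 0.44·j6 + 4 = -32 + j2.64 → |·| ≈ 32.109, ∠ ≈ 175.28°
|G| = 8 · 7.2111 / 32.109 ≈ 1.7967
Gain = 20 log₁₀(1.7967) ≈ 5.09 dB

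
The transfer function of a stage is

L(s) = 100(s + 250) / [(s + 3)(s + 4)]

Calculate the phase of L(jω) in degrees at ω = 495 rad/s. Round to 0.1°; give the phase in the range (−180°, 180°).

At s = jω = j495:
zero (s+250): 250 + j495 → |·| = √(250²+495²) = √307525 ≈ 554.55, ∠ = arctan(495/250) ≈ 63.20°
pole (s+3): 3 + j495 → |·| = √(3²+495²) = √245034 ≈ 495.01, ∠ = arctan(495/3) ≈ 89.65°
pole (s+4): 4 + j495 → |·| = √(4²+495²) = √245041 ≈ 495.02, ∠ = arctan(495/4) ≈ 89.54°
∠L = 63.20° − 179.19° = -115.99°

-116.0°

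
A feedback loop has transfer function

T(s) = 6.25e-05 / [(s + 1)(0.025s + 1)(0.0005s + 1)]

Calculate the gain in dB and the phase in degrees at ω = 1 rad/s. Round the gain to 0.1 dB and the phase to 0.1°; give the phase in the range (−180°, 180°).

At ω = 1 rad/s:
pole (1 + j1·1) = 1 + j1 → |·| ≈ 1.4142, ∠ ≈ 45.00°
pole (1 + j1·0.025) = 1 + j0.025 → |·| ≈ 1.0003, ∠ ≈ 1.43°
pole (1 + j1·0.0005) = 1 + j0.0005 → |·| ≈ 1, ∠ ≈ 0.03°
|T| = 6.25e-05 · 1 / (1.4142 · 1.0003 · 1) ≈ 4.4181e-05
Gain = 20 log₁₀(4.4181e-05) ≈ -87.10 dB
∠T = (0°) − (45.00° + 1.43° + 0.03°) = -46.46°

-87.1 dB, -46.5°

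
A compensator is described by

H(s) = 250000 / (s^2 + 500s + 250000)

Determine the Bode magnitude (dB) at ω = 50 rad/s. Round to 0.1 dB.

At s = jω = j50:
quadratic: (j50)² + 500·j50 + 250000 = 247500 + j25000 → |·| ≈ 2.4876e+05, ∠ ≈ 5.77°
|H| = 250000 / 2.4876e+05 ≈ 1.005
Gain = 20 log₁₀(1.005) ≈ 0.04 dB

0.0 dB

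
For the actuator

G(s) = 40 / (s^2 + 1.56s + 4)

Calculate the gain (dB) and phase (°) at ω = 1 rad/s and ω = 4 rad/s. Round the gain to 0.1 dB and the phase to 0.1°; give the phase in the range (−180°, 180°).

At s = jω = j1:
quadratic: (j1)² + 1.56·j1 + 4 = 3 + j1.56 → |·| ≈ 3.3814, ∠ ≈ 27.47°
|G| = 40 / 3.3814 ≈ 11.829
Gain = 20 log₁₀(11.829) ≈ 21.46 dB
∠G = 0.00° − 27.47° = -27.47°

At s = jω = j4:
quadratic: (j4)² + 1.56·j4 + 4 = -12 + j6.24 → |·| ≈ 13.525, ∠ ≈ 152.53°
|G| = 40 / 13.525 ≈ 2.9575
Gain = 20 log₁₀(2.9575) ≈ 9.42 dB
∠G = 0.00° − 152.53° = -152.53°

ω = 1: 21.5 dB, -27.5°; ω = 4: 9.4 dB, -152.5°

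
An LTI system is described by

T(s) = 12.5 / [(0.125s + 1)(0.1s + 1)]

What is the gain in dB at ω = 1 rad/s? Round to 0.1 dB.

21.8 dB

At ω = 1 rad/s:
pole (1 + j1·0.125) = 1 + j0.125 → |·| ≈ 1.0078, ∠ ≈ 7.13°
pole (1 + j1·0.1) = 1 + j0.1 → |·| ≈ 1.005, ∠ ≈ 5.71°
|T| = 12.5 · 1 / (1.0078 · 1.005) ≈ 12.342
Gain = 20 log₁₀(12.342) ≈ 21.83 dB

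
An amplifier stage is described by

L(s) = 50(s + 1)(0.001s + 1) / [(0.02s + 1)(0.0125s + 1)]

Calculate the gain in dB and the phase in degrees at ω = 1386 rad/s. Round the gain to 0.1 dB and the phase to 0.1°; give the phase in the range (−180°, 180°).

47.8 dB, -30.5°

At ω = 1386 rad/s:
zero (1 + j1386·1) = 1 + j1386 → |·| ≈ 1386, ∠ ≈ 89.96°
zero (1 + j1386·0.001) = 1 + j1.386 → |·| ≈ 1.7091, ∠ ≈ 54.19°
pole (1 + j1386·0.02) = 1 + j27.72 → |·| ≈ 27.738, ∠ ≈ 87.93°
pole (1 + j1386·0.0125) = 1 + j17.325 → |·| ≈ 17.354, ∠ ≈ 86.70°
|L| = 50 · 1386 · 1.7091 / (27.738 · 17.354) ≈ 246.05
Gain = 20 log₁₀(246.05) ≈ 47.82 dB
∠L = (89.96° + 54.19°) − (87.93° + 86.70°) = -30.48°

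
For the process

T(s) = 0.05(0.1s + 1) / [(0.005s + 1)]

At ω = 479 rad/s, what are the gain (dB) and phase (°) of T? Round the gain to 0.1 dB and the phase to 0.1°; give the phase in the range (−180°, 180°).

-0.7 dB, 21.5°

At ω = 479 rad/s:
zero (1 + j479·0.1) = 1 + j47.9 → |·| ≈ 47.91, ∠ ≈ 88.80°
pole (1 + j479·0.005) = 1 + j2.395 → |·| ≈ 2.5954, ∠ ≈ 67.34°
|T| = 0.05 · 47.91 / (2.5954) ≈ 0.92298
Gain = 20 log₁₀(0.92298) ≈ -0.70 dB
∠T = (88.80°) − (67.34°) = 21.46°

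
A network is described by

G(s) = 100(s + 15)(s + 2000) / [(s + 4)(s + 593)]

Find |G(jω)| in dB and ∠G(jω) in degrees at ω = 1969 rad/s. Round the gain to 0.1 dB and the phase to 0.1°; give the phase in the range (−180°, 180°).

42.7 dB, -29.0°

At s = jω = j1969:
zero (s+15): 15 + j1969 → |·| = √(15²+1969²) = √3877186 ≈ 1969.1, ∠ = arctan(1969/15) ≈ 89.56°
zero (s+2000): 2000 + j1969 → |·| = √(2000²+1969²) = √7876961 ≈ 2806.6, ∠ = arctan(1969/2000) ≈ 44.55°
pole (s+4): 4 + j1969 → |·| = √(4²+1969²) = √3876977 ≈ 1969, ∠ = arctan(1969/4) ≈ 89.88°
pole (s+593): 593 + j1969 → |·| = √(593²+1969²) = √4228610 ≈ 2056.4, ∠ = arctan(1969/593) ≈ 73.24°
|G| = 100 · 5.5265e+06 / 4.0491e+06 ≈ 136.49
Gain = 20 log₁₀(136.49) ≈ 42.70 dB
∠G = 134.11° − 163.12° = -29.01°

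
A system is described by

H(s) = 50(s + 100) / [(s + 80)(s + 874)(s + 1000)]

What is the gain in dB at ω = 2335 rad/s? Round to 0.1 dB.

At s = jω = j2335:
zero (s+100): 100 + j2335 → |·| = √(100²+2335²) = √5462225 ≈ 2337.1, ∠ = arctan(2335/100) ≈ 87.55°
pole (s+80): 80 + j2335 → |·| = √(80²+2335²) = √5458625 ≈ 2336.4, ∠ = arctan(2335/80) ≈ 88.04°
pole (s+874): 874 + j2335 → |·| = √(874²+2335²) = √6216101 ≈ 2493.2, ∠ = arctan(2335/874) ≈ 69.48°
pole (s+1000): 1000 + j2335 → |·| = √(1000²+2335²) = √6452225 ≈ 2540.1, ∠ = arctan(2335/1000) ≈ 66.82°
|H| = 50 · 2337.1 / 1.4796e+10 ≈ 7.8977e-06
Gain = 20 log₁₀(7.8977e-06) ≈ -102.05 dB

-102.1 dB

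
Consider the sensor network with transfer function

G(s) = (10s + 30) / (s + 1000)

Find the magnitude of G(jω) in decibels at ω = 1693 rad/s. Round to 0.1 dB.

18.7 dB

Substitute s = j1693:
Numerator: 10(j1693) + 30 = 30 + j16930
Denominator: (j1693) + 1000 = 1000 + j1693
|N| = √(30² + 16930²) ≈ 16930, ∠N ≈ 89.90°
|D| = √(1000² + 1693²) ≈ 1966.3, ∠D ≈ 59.43°
|G| = 16930 / 1966.3 ≈ 8.6101
Gain = 20 log₁₀(8.6101) ≈ 18.70 dB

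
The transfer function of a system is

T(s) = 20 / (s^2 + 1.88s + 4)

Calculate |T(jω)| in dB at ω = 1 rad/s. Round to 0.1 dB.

15.0 dB

At s = jω = j1:
quadratic: (j1)² + 1.88·j1 + 4 = 3 + j1.88 → |·| ≈ 3.5404, ∠ ≈ 32.07°
|T| = 20 / 3.5404 ≈ 5.6491
Gain = 20 log₁₀(5.6491) ≈ 15.04 dB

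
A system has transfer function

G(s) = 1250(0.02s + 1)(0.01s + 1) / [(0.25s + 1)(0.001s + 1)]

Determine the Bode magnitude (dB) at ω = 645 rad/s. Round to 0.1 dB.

54.8 dB

At ω = 645 rad/s:
zero (1 + j645·0.02) = 1 + j12.9 → |·| ≈ 12.939, ∠ ≈ 85.57°
zero (1 + j645·0.01) = 1 + j6.45 → |·| ≈ 6.5271, ∠ ≈ 81.19°
pole (1 + j645·0.25) = 1 + j161.25 → |·| ≈ 161.25, ∠ ≈ 89.64°
pole (1 + j645·0.001) = 1 + j0.645 → |·| ≈ 1.19, ∠ ≈ 32.82°
|G| = 1250 · 12.939 · 6.5271 / (161.25 · 1.19) ≈ 550.15
Gain = 20 log₁₀(550.15) ≈ 54.81 dB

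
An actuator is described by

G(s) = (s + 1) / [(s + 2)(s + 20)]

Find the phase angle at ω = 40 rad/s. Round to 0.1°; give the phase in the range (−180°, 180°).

At s = jω = j40:
zero (s+1): 1 + j40 → |·| = √(1²+40²) = √1601 ≈ 40.012, ∠ = arctan(40/1) ≈ 88.57°
pole (s+2): 2 + j40 → |·| = √(2²+40²) = √1604 ≈ 40.05, ∠ = arctan(40/2) ≈ 87.14°
pole (s+20): 20 + j40 → |·| = √(20²+40²) = √2000 ≈ 44.721, ∠ = arctan(40/20) ≈ 63.43°
∠G = 88.57° − 150.57° = -62.00°

-62.0°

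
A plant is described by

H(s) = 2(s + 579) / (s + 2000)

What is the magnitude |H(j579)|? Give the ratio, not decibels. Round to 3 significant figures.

At s = jω = j579:
zero (s+579): 579 + j579 → |·| = √(579²+579²) = √670482 ≈ 818.83, ∠ = arctan(579/579) ≈ 45.00°
pole (s+2000): 2000 + j579 → |·| = √(2000²+579²) = √4335241 ≈ 2082.1, ∠ = arctan(579/2000) ≈ 16.15°
|H| = 2 · 818.83 / 2082.1 ≈ 0.78654

0.787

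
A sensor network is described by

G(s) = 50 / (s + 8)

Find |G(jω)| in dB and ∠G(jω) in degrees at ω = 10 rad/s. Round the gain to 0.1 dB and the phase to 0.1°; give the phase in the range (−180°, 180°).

Substitute s = j10:
Numerator: 50 = 50 + j0
Denominator: (j10) + 8 = 8 + j10
|N| = √(50² + 0²) ≈ 50, ∠N ≈ 0.00°
|D| = √(8² + 10²) ≈ 12.806, ∠D ≈ 51.34°
|G| = 50 / 12.806 ≈ 3.9044
Gain = 20 log₁₀(3.9044) ≈ 11.83 dB
∠G = 0.00° − 51.34° = -51.34°

11.8 dB, -51.3°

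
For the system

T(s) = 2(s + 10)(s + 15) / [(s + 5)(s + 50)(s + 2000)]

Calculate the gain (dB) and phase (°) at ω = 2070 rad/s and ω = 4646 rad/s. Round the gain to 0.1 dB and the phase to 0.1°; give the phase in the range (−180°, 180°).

ω = 2070: -63.2 dB, -45.2°; ω = 4646: -68.1 dB, -66.3°

At s = jω = j2070:
zero (s+10): 10 + j2070 → |·| = √(10²+2070²) = √4285000 ≈ 2070, ∠ = arctan(2070/10) ≈ 89.72°
zero (s+15): 15 + j2070 → |·| = √(15²+2070²) = √4285125 ≈ 2070.1, ∠ = arctan(2070/15) ≈ 89.58°
pole (s+5): 5 + j2070 → |·| = √(5²+2070²) = √4284925 ≈ 2070, ∠ = arctan(2070/5) ≈ 89.86°
pole (s+50): 50 + j2070 → |·| = √(50²+2070²) = √4287400 ≈ 2070.6, ∠ = arctan(2070/50) ≈ 88.62°
pole (s+2000): 2000 + j2070 → |·| = √(2000²+2070²) = √8284900 ≈ 2878.4, ∠ = arctan(2070/2000) ≈ 45.99°
|T| = 2 · 4.2851e+06 / 1.2337e+10 ≈ 0.00069467
Gain = 20 log₁₀(0.00069467) ≈ -63.16 dB
∠T = 179.30° − 224.47° = -45.17°

At s = jω = j4646:
zero (s+10): 10 + j4646 → |·| = √(10²+4646²) = √21585416 ≈ 4646, ∠ = arctan(4646/10) ≈ 89.88°
zero (s+15): 15 + j4646 → |·| = √(15²+4646²) = √21585541 ≈ 4646, ∠ = arctan(4646/15) ≈ 89.82°
pole (s+5): 5 + j4646 → |·| = √(5²+4646²) = √21585341 ≈ 4646, ∠ = arctan(4646/5) ≈ 89.94°
pole (s+50): 50 + j4646 → |·| = √(50²+4646²) = √21587816 ≈ 4646.3, ∠ = arctan(4646/50) ≈ 89.38°
pole (s+2000): 2000 + j4646 → |·| = √(2000²+4646²) = √25585316 ≈ 5058.2, ∠ = arctan(4646/2000) ≈ 66.71°
|T| = 2 · 2.1585e+07 / 1.0919e+11 ≈ 0.00039537
Gain = 20 log₁₀(0.00039537) ≈ -68.06 dB
∠T = 179.70° − 246.03° = -66.33°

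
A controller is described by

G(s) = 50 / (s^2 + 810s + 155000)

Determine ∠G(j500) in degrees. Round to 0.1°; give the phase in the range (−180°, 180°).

Substitute s = j500:
Numerator: 50 = 50 + j0
Denominator: (j500)^2 + 810(j500) + 155000 = -95000 + j405000
|N| = √(50² + 0²) ≈ 50, ∠N ≈ 0.00°
|D| = √(95000² + 405000²) ≈ 4.1599e+05, ∠D ≈ 103.20°
∠G = 0.00° − 103.20° = -103.20°

-103.2°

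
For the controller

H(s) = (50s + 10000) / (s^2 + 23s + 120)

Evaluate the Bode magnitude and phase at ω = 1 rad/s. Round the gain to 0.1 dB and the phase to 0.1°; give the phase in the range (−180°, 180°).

38.3 dB, -10.7°

Substitute s = j1:
Numerator: 50(j1) + 10000 = 10000 + j50
Denominator: (j1)^2 + 23(j1) + 120 = 119 + j23
|N| = √(10000² + 50²) ≈ 10000, ∠N ≈ 0.29°
|D| = √(119² + 23²) ≈ 121.2, ∠D ≈ 10.94°
|H| = 10000 / 121.2 ≈ 82.508
Gain = 20 log₁₀(82.508) ≈ 38.33 dB
∠H = 0.29° − 10.94° = -10.65°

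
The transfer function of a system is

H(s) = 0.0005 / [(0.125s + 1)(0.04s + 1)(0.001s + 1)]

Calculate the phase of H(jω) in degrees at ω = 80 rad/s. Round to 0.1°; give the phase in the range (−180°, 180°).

-161.5°

At ω = 80 rad/s:
pole (1 + j80·0.125) = 1 + j10 → |·| ≈ 10.05, ∠ ≈ 84.29°
pole (1 + j80·0.04) = 1 + j3.2 → |·| ≈ 3.3526, ∠ ≈ 72.65°
pole (1 + j80·0.001) = 1 + j0.08 → |·| ≈ 1.0032, ∠ ≈ 4.57°
∠H = (0°) − (84.29° + 72.65° + 4.57°) = -161.51°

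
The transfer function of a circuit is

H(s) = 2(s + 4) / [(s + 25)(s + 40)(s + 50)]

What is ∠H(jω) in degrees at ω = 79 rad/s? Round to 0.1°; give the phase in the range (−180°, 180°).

-106.2°

At s = jω = j79:
zero (s+4): 4 + j79 → |·| = √(4²+79²) = √6257 ≈ 79.101, ∠ = arctan(79/4) ≈ 87.10°
pole (s+25): 25 + j79 → |·| = √(25²+79²) = √6866 ≈ 82.861, ∠ = arctan(79/25) ≈ 72.44°
pole (s+40): 40 + j79 → |·| = √(40²+79²) = √7841 ≈ 88.549, ∠ = arctan(79/40) ≈ 63.15°
pole (s+50): 50 + j79 → |·| = √(50²+79²) = √8741 ≈ 93.493, ∠ = arctan(79/50) ≈ 57.67°
∠H = 87.10° − 193.26° = -106.16°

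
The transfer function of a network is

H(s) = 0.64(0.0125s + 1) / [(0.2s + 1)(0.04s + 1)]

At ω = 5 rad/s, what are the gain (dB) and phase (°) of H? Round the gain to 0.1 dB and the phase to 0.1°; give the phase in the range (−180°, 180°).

At ω = 5 rad/s:
zero (1 + j5·0.0125) = 1 + j0.0625 → |·| ≈ 1.002, ∠ ≈ 3.58°
pole (1 + j5·0.2) = 1 + j1 → |·| ≈ 1.4142, ∠ ≈ 45.00°
pole (1 + j5·0.04) = 1 + j0.2 → |·| ≈ 1.0198, ∠ ≈ 11.31°
|H| = 0.64 · 1.002 / (1.4142 · 1.0198) ≈ 0.44465
Gain = 20 log₁₀(0.44465) ≈ -7.04 dB
∠H = (3.58°) − (45.00° + 11.31°) = -52.73°

-7.0 dB, -52.7°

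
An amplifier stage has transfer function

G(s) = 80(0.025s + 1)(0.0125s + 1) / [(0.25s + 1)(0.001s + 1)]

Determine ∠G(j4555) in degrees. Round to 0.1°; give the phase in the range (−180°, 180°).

10.9°

At ω = 4555 rad/s:
zero (1 + j4555·0.025) = 1 + j113.875 → |·| ≈ 113.88, ∠ ≈ 89.50°
zero (1 + j4555·0.0125) = 1 + j56.9375 → |·| ≈ 56.946, ∠ ≈ 88.99°
pole (1 + j4555·0.25) = 1 + j1138.75 → |·| ≈ 1138.8, ∠ ≈ 89.95°
pole (1 + j4555·0.001) = 1 + j4.555 → |·| ≈ 4.6635, ∠ ≈ 77.62°
∠G = (89.50° + 88.99°) − (89.95° + 77.62°) = 10.92°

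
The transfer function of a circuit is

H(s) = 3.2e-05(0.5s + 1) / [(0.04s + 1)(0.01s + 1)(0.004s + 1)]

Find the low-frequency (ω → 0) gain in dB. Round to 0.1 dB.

-89.9 dB

H(0) = 3.2e-05 · 1 / 1 = 3.2e-05
20 log₁₀(3.2e-05) ≈ -89.90 dB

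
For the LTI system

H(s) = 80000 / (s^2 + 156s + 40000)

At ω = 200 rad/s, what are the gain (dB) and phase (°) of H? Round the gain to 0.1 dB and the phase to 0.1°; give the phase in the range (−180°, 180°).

8.2 dB, -90.0°

At s = jω = j200:
quadratic: (j200)² + 156·j200 + 40000 = 0 + j31200 → |·| ≈ 31200, ∠ ≈ 90.00°
|H| = 80000 / 31200 ≈ 2.5641
Gain = 20 log₁₀(2.5641) ≈ 8.18 dB
∠H = 0.00° − 90.00° = -90.00°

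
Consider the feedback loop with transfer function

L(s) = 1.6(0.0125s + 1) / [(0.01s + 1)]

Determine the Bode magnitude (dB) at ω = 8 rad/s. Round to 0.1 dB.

At ω = 8 rad/s:
zero (1 + j8·0.0125) = 1 + j0.1 → |·| ≈ 1.005, ∠ ≈ 5.71°
pole (1 + j8·0.01) = 1 + j0.08 → |·| ≈ 1.0032, ∠ ≈ 4.57°
|L| = 1.6 · 1.005 / (1.0032) ≈ 1.6029
Gain = 20 log₁₀(1.6029) ≈ 4.10 dB

4.1 dB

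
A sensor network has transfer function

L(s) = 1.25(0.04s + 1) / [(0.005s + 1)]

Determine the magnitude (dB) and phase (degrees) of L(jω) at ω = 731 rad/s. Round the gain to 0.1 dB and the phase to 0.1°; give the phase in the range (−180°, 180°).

At ω = 731 rad/s:
zero (1 + j731·0.04) = 1 + j29.24 → |·| ≈ 29.257, ∠ ≈ 88.04°
pole (1 + j731·0.005) = 1 + j3.655 → |·| ≈ 3.7893, ∠ ≈ 74.70°
|L| = 1.25 · 29.257 / (3.7893) ≈ 9.6512
Gain = 20 log₁₀(9.6512) ≈ 19.69 dB
∠L = (88.04°) − (74.70°) = 13.34°

19.7 dB, 13.3°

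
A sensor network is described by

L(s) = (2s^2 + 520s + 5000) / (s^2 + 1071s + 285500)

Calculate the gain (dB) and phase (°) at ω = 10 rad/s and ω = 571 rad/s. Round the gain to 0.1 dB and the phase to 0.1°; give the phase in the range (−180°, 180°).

ω = 10: -32.1 dB, 45.1°; ω = 571: 1.3 dB, 61.6°

Substitute s = j10:
Numerator: 2(j10)^2 + 520(j10) + 5000 = 4800 + j5200
Denominator: (j10)^2 + 1071(j10) + 285500 = 285400 + j10710
|N| = √(4800² + 5200²) ≈ 7076.7, ∠N ≈ 47.29°
|D| = √(285400² + 10710²) ≈ 2.856e+05, ∠D ≈ 2.15°
|L| = 7076.7 / 2.856e+05 ≈ 0.024778
Gain = 20 log₁₀(0.024778) ≈ -32.12 dB
∠L = 47.29° − 2.15° = 45.14°

Substitute s = j571:
Numerator: 2(j571)^2 + 520(j571) + 5000 = -647082 + j296920
Denominator: (j571)^2 + 1071(j571) + 285500 = -40541 + j611541
|N| = √(647082² + 296920²) ≈ 7.1195e+05, ∠N ≈ 155.35°
|D| = √(40541² + 611541²) ≈ 6.1288e+05, ∠D ≈ 93.79°
|L| = 7.1195e+05 / 6.1288e+05 ≈ 1.1616
Gain = 20 log₁₀(1.1616) ≈ 1.30 dB
∠L = 155.35° − 93.79° = 61.56°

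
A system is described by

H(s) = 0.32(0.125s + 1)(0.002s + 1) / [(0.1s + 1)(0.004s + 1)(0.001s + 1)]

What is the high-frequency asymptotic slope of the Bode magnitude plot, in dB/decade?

-20 dB/decade

Each pole contributes −20 dB/decade at high frequency; each zero contributes +20 dB/decade.
Net: 2 zero(s) − 3 pole(s) → -20 dB/decade.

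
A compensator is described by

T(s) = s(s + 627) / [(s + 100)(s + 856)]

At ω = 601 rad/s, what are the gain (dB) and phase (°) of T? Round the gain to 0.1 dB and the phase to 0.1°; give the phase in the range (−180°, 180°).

At s = jω = j601:
zero (s+627): 627 + j601 → |·| = √(627²+601²) = √754330 ≈ 868.52, ∠ = arctan(601/627) ≈ 43.79°
zero at origin: s = j601 → |·| = 601, ∠ = 90.00°
pole (s+100): 100 + j601 → |·| = √(100²+601²) = √371201 ≈ 609.26, ∠ = arctan(601/100) ≈ 80.55°
pole (s+856): 856 + j601 → |·| = √(856²+601²) = √1093937 ≈ 1045.9, ∠ = arctan(601/856) ≈ 35.07°
|T| = 1 · 5.2198e+05 / 6.3723e+05 ≈ 0.81914
Gain = 20 log₁₀(0.81914) ≈ -1.73 dB
∠T = 133.79° − 115.62° = 18.17°

-1.7 dB, 18.2°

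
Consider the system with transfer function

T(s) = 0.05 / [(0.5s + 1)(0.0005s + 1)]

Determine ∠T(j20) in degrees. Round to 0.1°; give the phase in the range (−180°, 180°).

At ω = 20 rad/s:
pole (1 + j20·0.5) = 1 + j10 → |·| ≈ 10.05, ∠ ≈ 84.29°
pole (1 + j20·0.0005) = 1 + j0.01 → |·| ≈ 1, ∠ ≈ 0.57°
∠T = (0°) − (84.29° + 0.57°) = -84.86°

-84.9°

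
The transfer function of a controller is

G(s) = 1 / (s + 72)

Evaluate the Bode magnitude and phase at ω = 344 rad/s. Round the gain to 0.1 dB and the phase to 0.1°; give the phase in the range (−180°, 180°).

Substitute s = j344:
Numerator: 1 = 1 + j0
Denominator: (j344) + 72 = 72 + j344
|N| = √(1² + 0²) ≈ 1, ∠N ≈ 0.00°
|D| = √(72² + 344²) ≈ 351.45, ∠D ≈ 78.18°
|G| = 1 / 351.45 ≈ 0.0028454
Gain = 20 log₁₀(0.0028454) ≈ -50.92 dB
∠G = 0.00° − 78.18° = -78.18°

-50.9 dB, -78.2°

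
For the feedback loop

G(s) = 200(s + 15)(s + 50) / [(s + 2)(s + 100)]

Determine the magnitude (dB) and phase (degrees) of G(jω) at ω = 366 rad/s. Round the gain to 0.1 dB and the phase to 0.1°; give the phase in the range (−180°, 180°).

At s = jω = j366:
zero (s+15): 15 + j366 → |·| = √(15²+366²) = √134181 ≈ 366.31, ∠ = arctan(366/15) ≈ 87.65°
zero (s+50): 50 + j366 → |·| = √(50²+366²) = √136456 ≈ 369.4, ∠ = arctan(366/50) ≈ 82.22°
pole (s+2): 2 + j366 → |·| = √(2²+366²) = √133960 ≈ 366.01, ∠ = arctan(366/2) ≈ 89.69°
pole (s+100): 100 + j366 → |·| = √(100²+366²) = √143956 ≈ 379.42, ∠ = arctan(366/100) ≈ 74.72°
|G| = 200 · 1.3531e+05 / 1.3887e+05 ≈ 194.87
Gain = 20 log₁₀(194.87) ≈ 45.79 dB
∠G = 169.87° − 164.41° = 5.46°

45.8 dB, 5.5°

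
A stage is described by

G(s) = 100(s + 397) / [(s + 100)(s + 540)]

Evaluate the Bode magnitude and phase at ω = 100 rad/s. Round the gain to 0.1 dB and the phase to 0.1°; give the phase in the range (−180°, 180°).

-5.6 dB, -41.4°

At s = jω = j100:
zero (s+397): 397 + j100 → |·| = √(397²+100²) = √167609 ≈ 409.4, ∠ = arctan(100/397) ≈ 14.14°
pole (s+100): 100 + j100 → |·| = √(100²+100²) = √20000 ≈ 141.42, ∠ = arctan(100/100) ≈ 45.00°
pole (s+540): 540 + j100 → |·| = √(540²+100²) = √301600 ≈ 549.18, ∠ = arctan(100/540) ≈ 10.49°
|G| = 100 · 409.4 / 77665 ≈ 0.52714
Gain = 20 log₁₀(0.52714) ≈ -5.56 dB
∠G = 14.14° − 55.49° = -41.35°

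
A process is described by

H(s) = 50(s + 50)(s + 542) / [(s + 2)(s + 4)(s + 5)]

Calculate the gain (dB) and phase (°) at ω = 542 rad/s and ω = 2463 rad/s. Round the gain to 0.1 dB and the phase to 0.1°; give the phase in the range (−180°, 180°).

At s = jω = j542:
zero (s+50): 50 + j542 → |·| = √(50²+542²) = √296264 ≈ 544.3, ∠ = arctan(542/50) ≈ 84.73°
zero (s+542): 542 + j542 → |·| = √(542²+542²) = √587528 ≈ 766.5, ∠ = arctan(542/542) ≈ 45.00°
pole (s+2): 2 + j542 → |·| = √(2²+542²) = √293768 ≈ 542, ∠ = arctan(542/2) ≈ 89.79°
pole (s+4): 4 + j542 → |·| = √(4²+542²) = √293780 ≈ 542.01, ∠ = arctan(542/4) ≈ 89.58°
pole (s+5): 5 + j542 → |·| = √(5²+542²) = √293789 ≈ 542.02, ∠ = arctan(542/5) ≈ 89.47°
|H| = 50 · 4.1721e+05 / 1.5923e+08 ≈ 0.13101
Gain = 20 log₁₀(0.13101) ≈ -17.65 dB
∠H = 129.73° − 268.84° = -139.11°

At s = jω = j2463:
zero (s+50): 50 + j2463 → |·| = √(50²+2463²) = √6068869 ≈ 2463.5, ∠ = arctan(2463/50) ≈ 88.84°
zero (s+542): 542 + j2463 → |·| = √(542²+2463²) = √6360133 ≈ 2521.9, ∠ = arctan(2463/542) ≈ 77.59°
pole (s+2): 2 + j2463 → |·| = √(2²+2463²) = √6066373 ≈ 2463, ∠ = arctan(2463/2) ≈ 89.95°
pole (s+4): 4 + j2463 → |·| = √(4²+2463²) = √6066385 ≈ 2463, ∠ = arctan(2463/4) ≈ 89.91°
pole (s+5): 5 + j2463 → |·| = √(5²+2463²) = √6066394 ≈ 2463, ∠ = arctan(2463/5) ≈ 89.88°
|H| = 50 · 6.2127e+06 / 1.4941e+10 ≈ 0.020791
Gain = 20 log₁₀(0.020791) ≈ -33.64 dB
∠H = 166.43° − 269.74° = -103.31°

ω = 542: -17.7 dB, -139.1°; ω = 2463: -33.6 dB, -103.3°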